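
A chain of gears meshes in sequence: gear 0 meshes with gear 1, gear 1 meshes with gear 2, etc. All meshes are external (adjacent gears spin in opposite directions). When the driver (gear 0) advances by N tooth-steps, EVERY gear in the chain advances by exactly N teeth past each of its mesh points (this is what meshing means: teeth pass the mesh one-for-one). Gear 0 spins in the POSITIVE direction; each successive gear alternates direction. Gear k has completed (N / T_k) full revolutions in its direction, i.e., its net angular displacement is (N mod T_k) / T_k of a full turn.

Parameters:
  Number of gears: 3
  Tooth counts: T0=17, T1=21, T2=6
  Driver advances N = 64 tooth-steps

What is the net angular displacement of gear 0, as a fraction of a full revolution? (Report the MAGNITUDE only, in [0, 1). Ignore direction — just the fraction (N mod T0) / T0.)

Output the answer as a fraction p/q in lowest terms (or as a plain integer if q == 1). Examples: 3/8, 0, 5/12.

Chain of 3 gears, tooth counts: [17, 21, 6]
  gear 0: T0=17, direction=positive, advance = 64 mod 17 = 13 teeth = 13/17 turn
  gear 1: T1=21, direction=negative, advance = 64 mod 21 = 1 teeth = 1/21 turn
  gear 2: T2=6, direction=positive, advance = 64 mod 6 = 4 teeth = 4/6 turn
Gear 0: 64 mod 17 = 13
Fraction = 13 / 17 = 13/17 (gcd(13,17)=1) = 13/17

Answer: 13/17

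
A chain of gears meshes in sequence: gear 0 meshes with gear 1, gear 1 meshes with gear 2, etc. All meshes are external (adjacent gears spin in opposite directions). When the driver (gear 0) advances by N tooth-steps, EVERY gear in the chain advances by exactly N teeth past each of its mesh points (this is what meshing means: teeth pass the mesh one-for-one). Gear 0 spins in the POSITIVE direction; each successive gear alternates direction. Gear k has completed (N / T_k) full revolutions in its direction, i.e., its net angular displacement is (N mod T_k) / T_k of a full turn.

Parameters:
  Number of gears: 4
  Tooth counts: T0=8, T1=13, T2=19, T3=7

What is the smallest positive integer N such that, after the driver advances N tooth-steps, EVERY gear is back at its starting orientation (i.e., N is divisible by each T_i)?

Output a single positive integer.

Answer: 13832

Derivation:
Gear k returns to start when N is a multiple of T_k.
All gears at start simultaneously when N is a common multiple of [8, 13, 19, 7]; the smallest such N is lcm(8, 13, 19, 7).
Start: lcm = T0 = 8
Fold in T1=13: gcd(8, 13) = 1; lcm(8, 13) = 8 * 13 / 1 = 104 / 1 = 104
Fold in T2=19: gcd(104, 19) = 1; lcm(104, 19) = 104 * 19 / 1 = 1976 / 1 = 1976
Fold in T3=7: gcd(1976, 7) = 1; lcm(1976, 7) = 1976 * 7 / 1 = 13832 / 1 = 13832
Full cycle length = 13832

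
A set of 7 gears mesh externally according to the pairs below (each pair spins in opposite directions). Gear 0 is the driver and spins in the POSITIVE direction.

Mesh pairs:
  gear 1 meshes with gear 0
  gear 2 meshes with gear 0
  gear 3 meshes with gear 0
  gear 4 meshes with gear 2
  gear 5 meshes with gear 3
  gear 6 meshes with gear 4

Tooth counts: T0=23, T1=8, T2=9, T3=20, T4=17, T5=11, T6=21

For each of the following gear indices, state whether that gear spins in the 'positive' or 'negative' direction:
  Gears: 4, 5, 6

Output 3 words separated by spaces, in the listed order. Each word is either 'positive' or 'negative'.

Gear 0 (driver): positive (depth 0)
  gear 1: meshes with gear 0 -> depth 1 -> negative (opposite of gear 0)
  gear 2: meshes with gear 0 -> depth 1 -> negative (opposite of gear 0)
  gear 3: meshes with gear 0 -> depth 1 -> negative (opposite of gear 0)
  gear 4: meshes with gear 2 -> depth 2 -> positive (opposite of gear 2)
  gear 5: meshes with gear 3 -> depth 2 -> positive (opposite of gear 3)
  gear 6: meshes with gear 4 -> depth 3 -> negative (opposite of gear 4)
Queried indices 4, 5, 6 -> positive, positive, negative

Answer: positive positive negative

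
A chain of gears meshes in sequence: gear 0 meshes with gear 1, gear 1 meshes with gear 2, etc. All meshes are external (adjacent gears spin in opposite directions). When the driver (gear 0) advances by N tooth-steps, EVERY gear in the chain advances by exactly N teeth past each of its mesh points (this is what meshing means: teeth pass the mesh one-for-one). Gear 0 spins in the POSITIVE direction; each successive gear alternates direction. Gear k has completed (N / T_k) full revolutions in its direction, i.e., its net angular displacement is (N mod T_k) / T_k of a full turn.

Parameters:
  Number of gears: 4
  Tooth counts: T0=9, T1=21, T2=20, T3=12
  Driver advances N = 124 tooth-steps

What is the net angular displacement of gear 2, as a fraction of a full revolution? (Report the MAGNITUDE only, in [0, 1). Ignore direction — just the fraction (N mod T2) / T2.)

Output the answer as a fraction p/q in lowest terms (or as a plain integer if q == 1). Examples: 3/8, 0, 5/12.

Chain of 4 gears, tooth counts: [9, 21, 20, 12]
  gear 0: T0=9, direction=positive, advance = 124 mod 9 = 7 teeth = 7/9 turn
  gear 1: T1=21, direction=negative, advance = 124 mod 21 = 19 teeth = 19/21 turn
  gear 2: T2=20, direction=positive, advance = 124 mod 20 = 4 teeth = 4/20 turn
  gear 3: T3=12, direction=negative, advance = 124 mod 12 = 4 teeth = 4/12 turn
Gear 2: 124 mod 20 = 4
Fraction = 4 / 20 = 1/5 (gcd(4,20)=4) = 1/5

Answer: 1/5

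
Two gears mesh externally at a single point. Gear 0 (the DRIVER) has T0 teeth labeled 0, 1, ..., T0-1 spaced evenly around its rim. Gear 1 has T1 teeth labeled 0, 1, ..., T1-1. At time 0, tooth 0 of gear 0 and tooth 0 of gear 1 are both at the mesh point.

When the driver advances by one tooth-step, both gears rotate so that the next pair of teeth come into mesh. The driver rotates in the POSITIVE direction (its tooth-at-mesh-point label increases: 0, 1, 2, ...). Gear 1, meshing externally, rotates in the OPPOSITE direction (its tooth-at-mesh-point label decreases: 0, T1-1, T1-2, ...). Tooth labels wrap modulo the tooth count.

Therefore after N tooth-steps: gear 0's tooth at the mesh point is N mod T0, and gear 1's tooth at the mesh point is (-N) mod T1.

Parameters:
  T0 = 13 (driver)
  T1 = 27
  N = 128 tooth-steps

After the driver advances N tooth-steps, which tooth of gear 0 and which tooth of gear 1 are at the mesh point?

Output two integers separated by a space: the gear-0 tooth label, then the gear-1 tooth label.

Answer: 11 7

Derivation:
Gear 0 (driver, T0=13): tooth at mesh = N mod T0
  128 = 9 * 13 + 11, so 128 mod 13 = 11
  gear 0 tooth = 11
Gear 1 (driven, T1=27): tooth at mesh = (-N) mod T1
  128 = 4 * 27 + 20, so 128 mod 27 = 20
  (-128) mod 27 = (-20) mod 27 = 27 - 20 = 7
Mesh after 128 steps: gear-0 tooth 11 meets gear-1 tooth 7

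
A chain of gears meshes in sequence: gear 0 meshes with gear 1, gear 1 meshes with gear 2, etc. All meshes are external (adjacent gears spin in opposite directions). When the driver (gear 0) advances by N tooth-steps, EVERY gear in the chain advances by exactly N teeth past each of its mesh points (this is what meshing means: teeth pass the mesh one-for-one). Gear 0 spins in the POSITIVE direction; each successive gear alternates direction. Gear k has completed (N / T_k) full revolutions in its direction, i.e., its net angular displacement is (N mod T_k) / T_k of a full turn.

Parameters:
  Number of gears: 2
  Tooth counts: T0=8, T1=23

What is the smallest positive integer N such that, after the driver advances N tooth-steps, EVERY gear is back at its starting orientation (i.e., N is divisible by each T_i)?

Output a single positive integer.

Gear k returns to start when N is a multiple of T_k.
All gears at start simultaneously when N is a common multiple of [8, 23]; the smallest such N is lcm(8, 23).
Start: lcm = T0 = 8
Fold in T1=23: gcd(8, 23) = 1; lcm(8, 23) = 8 * 23 / 1 = 184 / 1 = 184
Full cycle length = 184

Answer: 184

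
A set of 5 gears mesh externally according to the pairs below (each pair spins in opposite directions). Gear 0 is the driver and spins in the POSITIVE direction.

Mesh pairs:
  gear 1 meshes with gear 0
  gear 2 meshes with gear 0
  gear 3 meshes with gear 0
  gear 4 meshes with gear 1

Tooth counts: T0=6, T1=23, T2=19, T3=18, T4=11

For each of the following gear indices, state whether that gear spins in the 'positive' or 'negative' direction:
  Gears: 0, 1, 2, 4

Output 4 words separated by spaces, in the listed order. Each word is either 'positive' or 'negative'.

Gear 0 (driver): positive (depth 0)
  gear 1: meshes with gear 0 -> depth 1 -> negative (opposite of gear 0)
  gear 2: meshes with gear 0 -> depth 1 -> negative (opposite of gear 0)
  gear 3: meshes with gear 0 -> depth 1 -> negative (opposite of gear 0)
  gear 4: meshes with gear 1 -> depth 2 -> positive (opposite of gear 1)
Queried indices 0, 1, 2, 4 -> positive, negative, negative, positive

Answer: positive negative negative positive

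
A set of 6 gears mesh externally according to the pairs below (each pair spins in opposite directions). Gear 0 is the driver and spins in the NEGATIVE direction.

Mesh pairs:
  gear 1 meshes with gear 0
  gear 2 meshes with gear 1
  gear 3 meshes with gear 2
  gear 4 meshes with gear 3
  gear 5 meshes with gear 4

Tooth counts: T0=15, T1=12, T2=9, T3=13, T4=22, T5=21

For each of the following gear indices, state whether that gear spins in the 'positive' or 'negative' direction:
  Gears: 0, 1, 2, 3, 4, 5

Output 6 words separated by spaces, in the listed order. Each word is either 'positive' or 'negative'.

Gear 0 (driver): negative (depth 0)
  gear 1: meshes with gear 0 -> depth 1 -> positive (opposite of gear 0)
  gear 2: meshes with gear 1 -> depth 2 -> negative (opposite of gear 1)
  gear 3: meshes with gear 2 -> depth 3 -> positive (opposite of gear 2)
  gear 4: meshes with gear 3 -> depth 4 -> negative (opposite of gear 3)
  gear 5: meshes with gear 4 -> depth 5 -> positive (opposite of gear 4)
Queried indices 0, 1, 2, 3, 4, 5 -> negative, positive, negative, positive, negative, positive

Answer: negative positive negative positive negative positive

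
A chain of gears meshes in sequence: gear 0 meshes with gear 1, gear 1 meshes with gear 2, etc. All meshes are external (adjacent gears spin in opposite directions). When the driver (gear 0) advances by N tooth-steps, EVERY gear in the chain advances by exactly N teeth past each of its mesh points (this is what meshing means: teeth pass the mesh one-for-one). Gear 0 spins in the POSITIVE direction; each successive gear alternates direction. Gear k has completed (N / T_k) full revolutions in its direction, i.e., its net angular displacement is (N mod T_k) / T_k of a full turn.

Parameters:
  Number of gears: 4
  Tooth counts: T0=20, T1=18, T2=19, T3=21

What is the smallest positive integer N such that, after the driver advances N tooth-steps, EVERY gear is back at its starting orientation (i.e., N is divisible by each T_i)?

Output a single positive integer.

Answer: 23940

Derivation:
Gear k returns to start when N is a multiple of T_k.
All gears at start simultaneously when N is a common multiple of [20, 18, 19, 21]; the smallest such N is lcm(20, 18, 19, 21).
Start: lcm = T0 = 20
Fold in T1=18: gcd(20, 18) = 2; lcm(20, 18) = 20 * 18 / 2 = 360 / 2 = 180
Fold in T2=19: gcd(180, 19) = 1; lcm(180, 19) = 180 * 19 / 1 = 3420 / 1 = 3420
Fold in T3=21: gcd(3420, 21) = 3; lcm(3420, 21) = 3420 * 21 / 3 = 71820 / 3 = 23940
Full cycle length = 23940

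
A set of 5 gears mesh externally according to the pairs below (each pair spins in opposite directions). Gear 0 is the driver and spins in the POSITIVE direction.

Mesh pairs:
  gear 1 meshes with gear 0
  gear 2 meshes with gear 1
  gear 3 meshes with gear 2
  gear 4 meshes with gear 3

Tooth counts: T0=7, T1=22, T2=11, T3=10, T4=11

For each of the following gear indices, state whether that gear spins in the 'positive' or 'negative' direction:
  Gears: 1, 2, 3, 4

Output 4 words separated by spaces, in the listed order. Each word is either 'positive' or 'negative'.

Answer: negative positive negative positive

Derivation:
Gear 0 (driver): positive (depth 0)
  gear 1: meshes with gear 0 -> depth 1 -> negative (opposite of gear 0)
  gear 2: meshes with gear 1 -> depth 2 -> positive (opposite of gear 1)
  gear 3: meshes with gear 2 -> depth 3 -> negative (opposite of gear 2)
  gear 4: meshes with gear 3 -> depth 4 -> positive (opposite of gear 3)
Queried indices 1, 2, 3, 4 -> negative, positive, negative, positive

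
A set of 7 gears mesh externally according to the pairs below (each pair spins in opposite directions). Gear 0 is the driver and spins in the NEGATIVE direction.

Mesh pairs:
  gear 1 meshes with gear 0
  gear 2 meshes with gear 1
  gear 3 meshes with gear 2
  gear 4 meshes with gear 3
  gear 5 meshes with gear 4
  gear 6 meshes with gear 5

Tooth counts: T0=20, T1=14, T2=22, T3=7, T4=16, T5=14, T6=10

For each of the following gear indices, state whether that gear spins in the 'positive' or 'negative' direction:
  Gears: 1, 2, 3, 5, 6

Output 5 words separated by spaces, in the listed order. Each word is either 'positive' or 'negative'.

Gear 0 (driver): negative (depth 0)
  gear 1: meshes with gear 0 -> depth 1 -> positive (opposite of gear 0)
  gear 2: meshes with gear 1 -> depth 2 -> negative (opposite of gear 1)
  gear 3: meshes with gear 2 -> depth 3 -> positive (opposite of gear 2)
  gear 4: meshes with gear 3 -> depth 4 -> negative (opposite of gear 3)
  gear 5: meshes with gear 4 -> depth 5 -> positive (opposite of gear 4)
  gear 6: meshes with gear 5 -> depth 6 -> negative (opposite of gear 5)
Queried indices 1, 2, 3, 5, 6 -> positive, negative, positive, positive, negative

Answer: positive negative positive positive negative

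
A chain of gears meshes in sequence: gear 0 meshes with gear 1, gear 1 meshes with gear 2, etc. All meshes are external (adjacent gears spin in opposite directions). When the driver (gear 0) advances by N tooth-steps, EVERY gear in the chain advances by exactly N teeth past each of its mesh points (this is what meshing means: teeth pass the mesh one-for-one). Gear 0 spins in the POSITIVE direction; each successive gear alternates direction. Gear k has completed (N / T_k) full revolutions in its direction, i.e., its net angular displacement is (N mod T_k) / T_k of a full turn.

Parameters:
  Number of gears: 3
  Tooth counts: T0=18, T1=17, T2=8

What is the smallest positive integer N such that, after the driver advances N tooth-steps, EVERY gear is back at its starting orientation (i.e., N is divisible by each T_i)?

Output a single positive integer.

Gear k returns to start when N is a multiple of T_k.
All gears at start simultaneously when N is a common multiple of [18, 17, 8]; the smallest such N is lcm(18, 17, 8).
Start: lcm = T0 = 18
Fold in T1=17: gcd(18, 17) = 1; lcm(18, 17) = 18 * 17 / 1 = 306 / 1 = 306
Fold in T2=8: gcd(306, 8) = 2; lcm(306, 8) = 306 * 8 / 2 = 2448 / 2 = 1224
Full cycle length = 1224

Answer: 1224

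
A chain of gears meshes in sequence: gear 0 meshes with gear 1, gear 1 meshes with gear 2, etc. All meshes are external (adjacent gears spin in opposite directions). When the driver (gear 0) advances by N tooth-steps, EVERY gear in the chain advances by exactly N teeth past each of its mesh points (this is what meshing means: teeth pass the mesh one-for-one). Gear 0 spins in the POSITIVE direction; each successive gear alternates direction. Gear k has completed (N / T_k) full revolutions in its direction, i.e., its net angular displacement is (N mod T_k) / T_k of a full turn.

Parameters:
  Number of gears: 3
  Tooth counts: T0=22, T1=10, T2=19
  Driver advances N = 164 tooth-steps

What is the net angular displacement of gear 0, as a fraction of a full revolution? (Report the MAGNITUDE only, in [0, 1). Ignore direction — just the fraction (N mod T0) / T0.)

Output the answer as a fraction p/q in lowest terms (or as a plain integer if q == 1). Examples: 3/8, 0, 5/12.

Answer: 5/11

Derivation:
Chain of 3 gears, tooth counts: [22, 10, 19]
  gear 0: T0=22, direction=positive, advance = 164 mod 22 = 10 teeth = 10/22 turn
  gear 1: T1=10, direction=negative, advance = 164 mod 10 = 4 teeth = 4/10 turn
  gear 2: T2=19, direction=positive, advance = 164 mod 19 = 12 teeth = 12/19 turn
Gear 0: 164 mod 22 = 10
Fraction = 10 / 22 = 5/11 (gcd(10,22)=2) = 5/11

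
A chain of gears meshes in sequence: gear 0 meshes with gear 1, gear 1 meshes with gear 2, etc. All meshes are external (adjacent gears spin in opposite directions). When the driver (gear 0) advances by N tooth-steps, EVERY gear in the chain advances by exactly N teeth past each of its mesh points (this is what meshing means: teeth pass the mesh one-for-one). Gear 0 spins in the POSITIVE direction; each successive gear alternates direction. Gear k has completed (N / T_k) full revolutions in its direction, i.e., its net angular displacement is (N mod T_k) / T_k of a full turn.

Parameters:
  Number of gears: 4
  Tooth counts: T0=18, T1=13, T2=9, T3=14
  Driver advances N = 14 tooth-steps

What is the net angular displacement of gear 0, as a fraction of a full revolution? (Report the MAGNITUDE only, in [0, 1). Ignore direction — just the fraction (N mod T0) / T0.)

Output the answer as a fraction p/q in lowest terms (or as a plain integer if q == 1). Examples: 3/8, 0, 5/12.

Chain of 4 gears, tooth counts: [18, 13, 9, 14]
  gear 0: T0=18, direction=positive, advance = 14 mod 18 = 14 teeth = 14/18 turn
  gear 1: T1=13, direction=negative, advance = 14 mod 13 = 1 teeth = 1/13 turn
  gear 2: T2=9, direction=positive, advance = 14 mod 9 = 5 teeth = 5/9 turn
  gear 3: T3=14, direction=negative, advance = 14 mod 14 = 0 teeth = 0/14 turn
Gear 0: 14 mod 18 = 14
Fraction = 14 / 18 = 7/9 (gcd(14,18)=2) = 7/9

Answer: 7/9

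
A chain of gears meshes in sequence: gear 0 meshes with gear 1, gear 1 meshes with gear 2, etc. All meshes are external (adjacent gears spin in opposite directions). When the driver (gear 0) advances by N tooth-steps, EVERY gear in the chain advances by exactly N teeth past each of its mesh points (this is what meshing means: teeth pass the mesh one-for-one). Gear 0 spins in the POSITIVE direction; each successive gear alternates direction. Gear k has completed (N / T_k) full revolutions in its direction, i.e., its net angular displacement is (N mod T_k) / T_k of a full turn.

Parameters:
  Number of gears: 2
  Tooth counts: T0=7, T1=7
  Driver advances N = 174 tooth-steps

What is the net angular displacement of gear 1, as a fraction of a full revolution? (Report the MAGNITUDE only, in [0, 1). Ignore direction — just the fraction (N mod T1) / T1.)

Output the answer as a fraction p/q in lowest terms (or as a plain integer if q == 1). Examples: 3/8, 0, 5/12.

Answer: 6/7

Derivation:
Chain of 2 gears, tooth counts: [7, 7]
  gear 0: T0=7, direction=positive, advance = 174 mod 7 = 6 teeth = 6/7 turn
  gear 1: T1=7, direction=negative, advance = 174 mod 7 = 6 teeth = 6/7 turn
Gear 1: 174 mod 7 = 6
Fraction = 6 / 7 = 6/7 (gcd(6,7)=1) = 6/7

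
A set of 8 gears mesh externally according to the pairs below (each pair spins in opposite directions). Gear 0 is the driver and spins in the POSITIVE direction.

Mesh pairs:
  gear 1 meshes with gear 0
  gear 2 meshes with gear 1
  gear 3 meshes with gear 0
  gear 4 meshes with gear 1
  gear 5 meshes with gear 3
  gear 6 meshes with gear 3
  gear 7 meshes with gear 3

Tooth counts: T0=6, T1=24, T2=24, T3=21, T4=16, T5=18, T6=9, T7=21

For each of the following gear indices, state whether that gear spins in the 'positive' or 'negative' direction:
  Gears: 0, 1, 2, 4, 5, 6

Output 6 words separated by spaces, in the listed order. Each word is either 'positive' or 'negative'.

Answer: positive negative positive positive positive positive

Derivation:
Gear 0 (driver): positive (depth 0)
  gear 1: meshes with gear 0 -> depth 1 -> negative (opposite of gear 0)
  gear 2: meshes with gear 1 -> depth 2 -> positive (opposite of gear 1)
  gear 3: meshes with gear 0 -> depth 1 -> negative (opposite of gear 0)
  gear 4: meshes with gear 1 -> depth 2 -> positive (opposite of gear 1)
  gear 5: meshes with gear 3 -> depth 2 -> positive (opposite of gear 3)
  gear 6: meshes with gear 3 -> depth 2 -> positive (opposite of gear 3)
  gear 7: meshes with gear 3 -> depth 2 -> positive (opposite of gear 3)
Queried indices 0, 1, 2, 4, 5, 6 -> positive, negative, positive, positive, positive, positive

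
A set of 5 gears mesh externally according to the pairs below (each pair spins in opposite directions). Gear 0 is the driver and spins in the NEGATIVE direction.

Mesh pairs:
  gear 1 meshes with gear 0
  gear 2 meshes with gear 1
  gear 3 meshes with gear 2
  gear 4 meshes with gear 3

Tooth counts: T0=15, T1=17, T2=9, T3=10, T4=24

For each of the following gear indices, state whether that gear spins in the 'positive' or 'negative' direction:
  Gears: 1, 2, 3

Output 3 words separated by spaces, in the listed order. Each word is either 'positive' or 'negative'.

Gear 0 (driver): negative (depth 0)
  gear 1: meshes with gear 0 -> depth 1 -> positive (opposite of gear 0)
  gear 2: meshes with gear 1 -> depth 2 -> negative (opposite of gear 1)
  gear 3: meshes with gear 2 -> depth 3 -> positive (opposite of gear 2)
  gear 4: meshes with gear 3 -> depth 4 -> negative (opposite of gear 3)
Queried indices 1, 2, 3 -> positive, negative, positive

Answer: positive negative positive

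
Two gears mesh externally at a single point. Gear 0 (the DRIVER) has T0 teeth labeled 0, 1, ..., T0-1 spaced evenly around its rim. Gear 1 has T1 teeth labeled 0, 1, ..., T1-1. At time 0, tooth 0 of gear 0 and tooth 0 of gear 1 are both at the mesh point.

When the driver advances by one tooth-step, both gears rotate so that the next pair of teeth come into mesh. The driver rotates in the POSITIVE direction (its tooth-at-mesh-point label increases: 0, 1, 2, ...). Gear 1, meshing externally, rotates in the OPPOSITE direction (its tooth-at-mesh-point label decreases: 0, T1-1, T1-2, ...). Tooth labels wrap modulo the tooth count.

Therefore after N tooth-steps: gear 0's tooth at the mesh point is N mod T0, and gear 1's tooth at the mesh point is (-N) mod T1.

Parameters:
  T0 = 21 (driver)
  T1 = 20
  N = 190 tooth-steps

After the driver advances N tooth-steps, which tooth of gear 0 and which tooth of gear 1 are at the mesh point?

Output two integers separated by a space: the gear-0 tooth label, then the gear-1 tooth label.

Answer: 1 10

Derivation:
Gear 0 (driver, T0=21): tooth at mesh = N mod T0
  190 = 9 * 21 + 1, so 190 mod 21 = 1
  gear 0 tooth = 1
Gear 1 (driven, T1=20): tooth at mesh = (-N) mod T1
  190 = 9 * 20 + 10, so 190 mod 20 = 10
  (-190) mod 20 = (-10) mod 20 = 20 - 10 = 10
Mesh after 190 steps: gear-0 tooth 1 meets gear-1 tooth 10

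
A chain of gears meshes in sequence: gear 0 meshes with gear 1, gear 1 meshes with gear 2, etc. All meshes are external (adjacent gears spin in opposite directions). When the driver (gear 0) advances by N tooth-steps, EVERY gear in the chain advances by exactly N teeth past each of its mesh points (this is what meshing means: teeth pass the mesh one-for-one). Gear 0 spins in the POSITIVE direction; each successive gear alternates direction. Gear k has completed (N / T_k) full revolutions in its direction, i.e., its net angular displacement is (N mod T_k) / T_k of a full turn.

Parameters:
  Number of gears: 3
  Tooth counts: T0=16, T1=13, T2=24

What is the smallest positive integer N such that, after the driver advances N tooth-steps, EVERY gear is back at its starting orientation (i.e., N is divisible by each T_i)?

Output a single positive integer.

Gear k returns to start when N is a multiple of T_k.
All gears at start simultaneously when N is a common multiple of [16, 13, 24]; the smallest such N is lcm(16, 13, 24).
Start: lcm = T0 = 16
Fold in T1=13: gcd(16, 13) = 1; lcm(16, 13) = 16 * 13 / 1 = 208 / 1 = 208
Fold in T2=24: gcd(208, 24) = 8; lcm(208, 24) = 208 * 24 / 8 = 4992 / 8 = 624
Full cycle length = 624

Answer: 624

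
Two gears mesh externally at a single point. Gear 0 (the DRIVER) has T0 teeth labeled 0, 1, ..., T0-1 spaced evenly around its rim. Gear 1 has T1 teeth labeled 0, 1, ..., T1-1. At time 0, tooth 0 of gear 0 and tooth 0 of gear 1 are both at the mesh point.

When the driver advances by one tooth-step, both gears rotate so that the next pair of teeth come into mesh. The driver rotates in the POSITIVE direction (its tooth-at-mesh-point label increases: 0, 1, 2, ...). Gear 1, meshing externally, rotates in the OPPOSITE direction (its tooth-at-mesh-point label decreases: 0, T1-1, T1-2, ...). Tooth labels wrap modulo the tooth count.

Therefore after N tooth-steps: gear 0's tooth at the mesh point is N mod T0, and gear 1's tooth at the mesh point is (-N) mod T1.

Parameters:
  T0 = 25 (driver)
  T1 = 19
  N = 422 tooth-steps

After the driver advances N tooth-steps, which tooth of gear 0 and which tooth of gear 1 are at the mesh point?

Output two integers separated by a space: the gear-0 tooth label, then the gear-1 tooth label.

Gear 0 (driver, T0=25): tooth at mesh = N mod T0
  422 = 16 * 25 + 22, so 422 mod 25 = 22
  gear 0 tooth = 22
Gear 1 (driven, T1=19): tooth at mesh = (-N) mod T1
  422 = 22 * 19 + 4, so 422 mod 19 = 4
  (-422) mod 19 = (-4) mod 19 = 19 - 4 = 15
Mesh after 422 steps: gear-0 tooth 22 meets gear-1 tooth 15

Answer: 22 15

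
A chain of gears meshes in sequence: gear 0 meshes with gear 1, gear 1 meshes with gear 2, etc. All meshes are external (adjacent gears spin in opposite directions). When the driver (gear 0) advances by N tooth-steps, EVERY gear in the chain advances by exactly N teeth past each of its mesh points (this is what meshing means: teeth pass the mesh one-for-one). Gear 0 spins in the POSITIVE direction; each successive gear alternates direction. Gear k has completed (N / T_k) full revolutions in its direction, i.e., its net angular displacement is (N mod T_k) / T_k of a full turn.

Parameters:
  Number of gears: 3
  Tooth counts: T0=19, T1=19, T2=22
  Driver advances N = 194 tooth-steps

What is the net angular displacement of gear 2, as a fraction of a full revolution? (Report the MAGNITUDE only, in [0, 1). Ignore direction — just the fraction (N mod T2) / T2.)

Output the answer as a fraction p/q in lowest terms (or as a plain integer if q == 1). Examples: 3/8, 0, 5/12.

Answer: 9/11

Derivation:
Chain of 3 gears, tooth counts: [19, 19, 22]
  gear 0: T0=19, direction=positive, advance = 194 mod 19 = 4 teeth = 4/19 turn
  gear 1: T1=19, direction=negative, advance = 194 mod 19 = 4 teeth = 4/19 turn
  gear 2: T2=22, direction=positive, advance = 194 mod 22 = 18 teeth = 18/22 turn
Gear 2: 194 mod 22 = 18
Fraction = 18 / 22 = 9/11 (gcd(18,22)=2) = 9/11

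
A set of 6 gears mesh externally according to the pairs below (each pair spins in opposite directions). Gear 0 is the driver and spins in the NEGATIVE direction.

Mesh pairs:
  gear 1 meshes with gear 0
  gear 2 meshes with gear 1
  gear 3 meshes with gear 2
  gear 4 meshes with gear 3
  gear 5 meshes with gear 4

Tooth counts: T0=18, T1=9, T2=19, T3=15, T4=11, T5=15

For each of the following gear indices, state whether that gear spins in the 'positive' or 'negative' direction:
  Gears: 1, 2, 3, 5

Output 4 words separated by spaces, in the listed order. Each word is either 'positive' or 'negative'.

Answer: positive negative positive positive

Derivation:
Gear 0 (driver): negative (depth 0)
  gear 1: meshes with gear 0 -> depth 1 -> positive (opposite of gear 0)
  gear 2: meshes with gear 1 -> depth 2 -> negative (opposite of gear 1)
  gear 3: meshes with gear 2 -> depth 3 -> positive (opposite of gear 2)
  gear 4: meshes with gear 3 -> depth 4 -> negative (opposite of gear 3)
  gear 5: meshes with gear 4 -> depth 5 -> positive (opposite of gear 4)
Queried indices 1, 2, 3, 5 -> positive, negative, positive, positive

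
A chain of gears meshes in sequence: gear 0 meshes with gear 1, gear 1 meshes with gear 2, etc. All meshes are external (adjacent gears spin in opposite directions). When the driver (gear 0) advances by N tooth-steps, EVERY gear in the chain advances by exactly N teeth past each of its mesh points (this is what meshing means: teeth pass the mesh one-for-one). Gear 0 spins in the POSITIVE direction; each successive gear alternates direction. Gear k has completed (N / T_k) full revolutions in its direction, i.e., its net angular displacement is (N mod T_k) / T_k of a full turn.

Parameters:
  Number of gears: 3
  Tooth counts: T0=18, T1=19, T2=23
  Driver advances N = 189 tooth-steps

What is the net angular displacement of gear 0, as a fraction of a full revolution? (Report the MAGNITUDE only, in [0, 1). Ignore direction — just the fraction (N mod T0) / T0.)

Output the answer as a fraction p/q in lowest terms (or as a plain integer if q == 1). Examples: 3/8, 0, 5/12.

Chain of 3 gears, tooth counts: [18, 19, 23]
  gear 0: T0=18, direction=positive, advance = 189 mod 18 = 9 teeth = 9/18 turn
  gear 1: T1=19, direction=negative, advance = 189 mod 19 = 18 teeth = 18/19 turn
  gear 2: T2=23, direction=positive, advance = 189 mod 23 = 5 teeth = 5/23 turn
Gear 0: 189 mod 18 = 9
Fraction = 9 / 18 = 1/2 (gcd(9,18)=9) = 1/2

Answer: 1/2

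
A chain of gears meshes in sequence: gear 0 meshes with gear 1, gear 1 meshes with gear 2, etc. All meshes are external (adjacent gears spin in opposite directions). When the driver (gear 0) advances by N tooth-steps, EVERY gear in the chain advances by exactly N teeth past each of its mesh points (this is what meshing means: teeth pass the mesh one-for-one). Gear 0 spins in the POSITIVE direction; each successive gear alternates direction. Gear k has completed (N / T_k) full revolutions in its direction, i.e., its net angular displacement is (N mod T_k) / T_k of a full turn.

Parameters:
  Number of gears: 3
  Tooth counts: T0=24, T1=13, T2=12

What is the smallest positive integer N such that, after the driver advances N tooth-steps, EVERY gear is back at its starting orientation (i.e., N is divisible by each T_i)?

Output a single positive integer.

Gear k returns to start when N is a multiple of T_k.
All gears at start simultaneously when N is a common multiple of [24, 13, 12]; the smallest such N is lcm(24, 13, 12).
Start: lcm = T0 = 24
Fold in T1=13: gcd(24, 13) = 1; lcm(24, 13) = 24 * 13 / 1 = 312 / 1 = 312
Fold in T2=12: gcd(312, 12) = 12; lcm(312, 12) = 312 * 12 / 12 = 3744 / 12 = 312
Full cycle length = 312

Answer: 312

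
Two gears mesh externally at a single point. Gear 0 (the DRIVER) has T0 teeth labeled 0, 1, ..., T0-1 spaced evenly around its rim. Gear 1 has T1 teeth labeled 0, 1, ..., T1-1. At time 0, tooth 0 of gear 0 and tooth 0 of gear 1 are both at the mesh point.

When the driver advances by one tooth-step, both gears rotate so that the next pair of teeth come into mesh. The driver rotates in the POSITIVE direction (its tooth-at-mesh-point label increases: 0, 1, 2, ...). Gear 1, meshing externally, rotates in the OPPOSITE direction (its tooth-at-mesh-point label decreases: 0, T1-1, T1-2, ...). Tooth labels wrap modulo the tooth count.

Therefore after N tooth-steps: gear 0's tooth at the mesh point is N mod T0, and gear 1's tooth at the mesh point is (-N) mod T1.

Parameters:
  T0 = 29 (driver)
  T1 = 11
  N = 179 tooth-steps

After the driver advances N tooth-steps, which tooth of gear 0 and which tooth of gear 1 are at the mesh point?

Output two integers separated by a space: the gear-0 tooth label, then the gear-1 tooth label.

Gear 0 (driver, T0=29): tooth at mesh = N mod T0
  179 = 6 * 29 + 5, so 179 mod 29 = 5
  gear 0 tooth = 5
Gear 1 (driven, T1=11): tooth at mesh = (-N) mod T1
  179 = 16 * 11 + 3, so 179 mod 11 = 3
  (-179) mod 11 = (-3) mod 11 = 11 - 3 = 8
Mesh after 179 steps: gear-0 tooth 5 meets gear-1 tooth 8

Answer: 5 8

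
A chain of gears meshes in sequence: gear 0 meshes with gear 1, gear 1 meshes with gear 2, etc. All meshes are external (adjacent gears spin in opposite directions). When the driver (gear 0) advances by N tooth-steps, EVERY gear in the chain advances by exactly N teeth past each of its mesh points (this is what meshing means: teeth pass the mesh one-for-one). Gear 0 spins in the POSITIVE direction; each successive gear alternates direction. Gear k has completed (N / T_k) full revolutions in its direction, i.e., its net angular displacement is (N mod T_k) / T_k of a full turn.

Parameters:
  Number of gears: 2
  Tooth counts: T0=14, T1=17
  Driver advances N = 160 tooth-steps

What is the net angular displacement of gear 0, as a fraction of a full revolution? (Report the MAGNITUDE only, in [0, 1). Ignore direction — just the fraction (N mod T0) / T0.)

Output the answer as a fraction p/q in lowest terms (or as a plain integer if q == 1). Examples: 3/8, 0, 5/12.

Answer: 3/7

Derivation:
Chain of 2 gears, tooth counts: [14, 17]
  gear 0: T0=14, direction=positive, advance = 160 mod 14 = 6 teeth = 6/14 turn
  gear 1: T1=17, direction=negative, advance = 160 mod 17 = 7 teeth = 7/17 turn
Gear 0: 160 mod 14 = 6
Fraction = 6 / 14 = 3/7 (gcd(6,14)=2) = 3/7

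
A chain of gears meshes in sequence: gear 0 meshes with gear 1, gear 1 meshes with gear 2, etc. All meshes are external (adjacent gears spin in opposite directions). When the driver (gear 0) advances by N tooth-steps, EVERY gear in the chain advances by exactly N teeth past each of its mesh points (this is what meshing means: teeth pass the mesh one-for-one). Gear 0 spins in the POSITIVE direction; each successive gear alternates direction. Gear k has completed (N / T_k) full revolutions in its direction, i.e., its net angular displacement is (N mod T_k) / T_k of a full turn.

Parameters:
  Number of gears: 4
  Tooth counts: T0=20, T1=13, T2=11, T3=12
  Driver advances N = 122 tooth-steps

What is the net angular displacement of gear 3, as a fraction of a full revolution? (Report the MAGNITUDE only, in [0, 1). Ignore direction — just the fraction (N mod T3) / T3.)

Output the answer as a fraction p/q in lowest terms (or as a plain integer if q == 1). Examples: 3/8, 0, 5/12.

Chain of 4 gears, tooth counts: [20, 13, 11, 12]
  gear 0: T0=20, direction=positive, advance = 122 mod 20 = 2 teeth = 2/20 turn
  gear 1: T1=13, direction=negative, advance = 122 mod 13 = 5 teeth = 5/13 turn
  gear 2: T2=11, direction=positive, advance = 122 mod 11 = 1 teeth = 1/11 turn
  gear 3: T3=12, direction=negative, advance = 122 mod 12 = 2 teeth = 2/12 turn
Gear 3: 122 mod 12 = 2
Fraction = 2 / 12 = 1/6 (gcd(2,12)=2) = 1/6

Answer: 1/6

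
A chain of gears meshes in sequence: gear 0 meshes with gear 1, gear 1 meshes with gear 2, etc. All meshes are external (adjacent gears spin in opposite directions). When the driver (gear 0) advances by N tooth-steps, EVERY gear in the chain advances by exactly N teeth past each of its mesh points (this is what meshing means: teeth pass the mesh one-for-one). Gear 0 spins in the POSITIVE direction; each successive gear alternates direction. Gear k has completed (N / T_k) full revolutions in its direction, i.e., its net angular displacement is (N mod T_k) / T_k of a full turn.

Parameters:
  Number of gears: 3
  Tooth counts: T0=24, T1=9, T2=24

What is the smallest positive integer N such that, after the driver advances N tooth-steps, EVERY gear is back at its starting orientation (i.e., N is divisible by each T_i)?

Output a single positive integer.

Gear k returns to start when N is a multiple of T_k.
All gears at start simultaneously when N is a common multiple of [24, 9, 24]; the smallest such N is lcm(24, 9, 24).
Start: lcm = T0 = 24
Fold in T1=9: gcd(24, 9) = 3; lcm(24, 9) = 24 * 9 / 3 = 216 / 3 = 72
Fold in T2=24: gcd(72, 24) = 24; lcm(72, 24) = 72 * 24 / 24 = 1728 / 24 = 72
Full cycle length = 72

Answer: 72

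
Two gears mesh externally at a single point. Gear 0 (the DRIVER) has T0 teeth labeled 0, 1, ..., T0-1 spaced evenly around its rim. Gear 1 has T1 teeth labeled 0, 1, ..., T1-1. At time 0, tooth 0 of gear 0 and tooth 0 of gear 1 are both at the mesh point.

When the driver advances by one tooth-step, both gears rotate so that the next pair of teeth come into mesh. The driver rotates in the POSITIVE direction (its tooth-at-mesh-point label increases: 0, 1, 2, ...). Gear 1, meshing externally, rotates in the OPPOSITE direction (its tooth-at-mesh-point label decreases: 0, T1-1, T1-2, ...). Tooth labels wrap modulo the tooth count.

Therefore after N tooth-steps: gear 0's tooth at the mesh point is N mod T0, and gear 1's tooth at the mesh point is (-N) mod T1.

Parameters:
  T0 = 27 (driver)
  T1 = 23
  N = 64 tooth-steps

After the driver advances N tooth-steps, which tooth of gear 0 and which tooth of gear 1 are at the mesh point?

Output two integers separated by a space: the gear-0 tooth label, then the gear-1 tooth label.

Answer: 10 5

Derivation:
Gear 0 (driver, T0=27): tooth at mesh = N mod T0
  64 = 2 * 27 + 10, so 64 mod 27 = 10
  gear 0 tooth = 10
Gear 1 (driven, T1=23): tooth at mesh = (-N) mod T1
  64 = 2 * 23 + 18, so 64 mod 23 = 18
  (-64) mod 23 = (-18) mod 23 = 23 - 18 = 5
Mesh after 64 steps: gear-0 tooth 10 meets gear-1 tooth 5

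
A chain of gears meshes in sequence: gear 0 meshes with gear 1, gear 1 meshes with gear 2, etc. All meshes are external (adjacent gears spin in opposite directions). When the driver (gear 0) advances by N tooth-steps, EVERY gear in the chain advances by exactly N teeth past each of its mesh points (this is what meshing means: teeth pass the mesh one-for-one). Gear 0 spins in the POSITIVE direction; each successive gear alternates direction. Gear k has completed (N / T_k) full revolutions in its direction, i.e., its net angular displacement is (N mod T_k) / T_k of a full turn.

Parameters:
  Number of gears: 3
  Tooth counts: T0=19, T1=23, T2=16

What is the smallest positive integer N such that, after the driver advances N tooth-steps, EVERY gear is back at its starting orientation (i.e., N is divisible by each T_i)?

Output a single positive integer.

Answer: 6992

Derivation:
Gear k returns to start when N is a multiple of T_k.
All gears at start simultaneously when N is a common multiple of [19, 23, 16]; the smallest such N is lcm(19, 23, 16).
Start: lcm = T0 = 19
Fold in T1=23: gcd(19, 23) = 1; lcm(19, 23) = 19 * 23 / 1 = 437 / 1 = 437
Fold in T2=16: gcd(437, 16) = 1; lcm(437, 16) = 437 * 16 / 1 = 6992 / 1 = 6992
Full cycle length = 6992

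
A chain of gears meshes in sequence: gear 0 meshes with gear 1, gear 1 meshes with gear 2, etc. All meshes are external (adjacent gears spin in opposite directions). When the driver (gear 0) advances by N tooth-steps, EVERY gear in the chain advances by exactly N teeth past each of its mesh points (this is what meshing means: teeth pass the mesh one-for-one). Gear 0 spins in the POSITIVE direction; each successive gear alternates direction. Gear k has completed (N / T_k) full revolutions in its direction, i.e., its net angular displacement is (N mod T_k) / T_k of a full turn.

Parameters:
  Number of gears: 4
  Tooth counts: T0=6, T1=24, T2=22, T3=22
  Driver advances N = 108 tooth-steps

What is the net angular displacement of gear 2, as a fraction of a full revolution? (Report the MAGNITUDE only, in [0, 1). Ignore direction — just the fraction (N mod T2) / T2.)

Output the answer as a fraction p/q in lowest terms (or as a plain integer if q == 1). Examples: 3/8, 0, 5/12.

Chain of 4 gears, tooth counts: [6, 24, 22, 22]
  gear 0: T0=6, direction=positive, advance = 108 mod 6 = 0 teeth = 0/6 turn
  gear 1: T1=24, direction=negative, advance = 108 mod 24 = 12 teeth = 12/24 turn
  gear 2: T2=22, direction=positive, advance = 108 mod 22 = 20 teeth = 20/22 turn
  gear 3: T3=22, direction=negative, advance = 108 mod 22 = 20 teeth = 20/22 turn
Gear 2: 108 mod 22 = 20
Fraction = 20 / 22 = 10/11 (gcd(20,22)=2) = 10/11

Answer: 10/11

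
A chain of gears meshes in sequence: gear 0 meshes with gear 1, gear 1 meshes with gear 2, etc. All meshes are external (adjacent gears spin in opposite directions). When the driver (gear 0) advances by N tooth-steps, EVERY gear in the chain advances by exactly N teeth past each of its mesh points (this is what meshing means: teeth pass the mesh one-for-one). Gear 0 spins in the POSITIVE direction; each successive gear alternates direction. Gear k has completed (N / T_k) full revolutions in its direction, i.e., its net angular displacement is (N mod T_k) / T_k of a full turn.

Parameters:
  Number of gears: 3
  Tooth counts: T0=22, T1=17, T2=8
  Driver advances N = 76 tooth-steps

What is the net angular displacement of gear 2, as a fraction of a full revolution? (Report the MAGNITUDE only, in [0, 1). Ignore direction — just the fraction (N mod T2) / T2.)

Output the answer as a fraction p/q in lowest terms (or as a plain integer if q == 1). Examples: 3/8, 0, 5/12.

Chain of 3 gears, tooth counts: [22, 17, 8]
  gear 0: T0=22, direction=positive, advance = 76 mod 22 = 10 teeth = 10/22 turn
  gear 1: T1=17, direction=negative, advance = 76 mod 17 = 8 teeth = 8/17 turn
  gear 2: T2=8, direction=positive, advance = 76 mod 8 = 4 teeth = 4/8 turn
Gear 2: 76 mod 8 = 4
Fraction = 4 / 8 = 1/2 (gcd(4,8)=4) = 1/2

Answer: 1/2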